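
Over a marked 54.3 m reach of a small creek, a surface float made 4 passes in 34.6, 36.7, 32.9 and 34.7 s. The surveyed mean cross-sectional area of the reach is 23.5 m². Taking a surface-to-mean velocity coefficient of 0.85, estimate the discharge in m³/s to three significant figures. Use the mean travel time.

t̄ = (34.6 + 36.7 + 32.9 + 34.7) / 4 = 34.725 s
v_surface = L / t̄ = 54.3 / 34.725 = 1.564 m/s
v_mean = 0.85 × 1.564 = 1.329 m/s
Q = A × v_mean = 23.5 × 1.329 = 31.24 m³/s

31.2 m³/s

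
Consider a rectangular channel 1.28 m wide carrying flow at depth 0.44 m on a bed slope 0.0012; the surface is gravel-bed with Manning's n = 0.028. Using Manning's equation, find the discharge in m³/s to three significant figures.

0.284 m³/s

A = b·y = 1.28 × 0.44 = 0.5632 m²
P = b + 2y = 1.28 + 2×0.44 = 2.160 m
R = A/P = 0.5632/2.160 = 0.2607 m
Q = (1/n)·A·R^(2/3)·S^(1/2) = (1/0.028) × 0.5632 × 0.2607^(2/3) × 0.0012^(1/2) = 0.2844 m³/s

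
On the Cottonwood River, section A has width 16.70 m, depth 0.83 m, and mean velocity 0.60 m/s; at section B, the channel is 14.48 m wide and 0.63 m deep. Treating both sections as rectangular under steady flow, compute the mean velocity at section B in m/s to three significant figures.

Q = A₁V₁ = (16.70×0.83) × 0.60 = 8.317 m³/s
A₂ = 14.48 × 0.63 = 9.122 m²
V₂ = Q/A₂ = 8.317/9.122 = 0.9117 m/s

0.912 m/s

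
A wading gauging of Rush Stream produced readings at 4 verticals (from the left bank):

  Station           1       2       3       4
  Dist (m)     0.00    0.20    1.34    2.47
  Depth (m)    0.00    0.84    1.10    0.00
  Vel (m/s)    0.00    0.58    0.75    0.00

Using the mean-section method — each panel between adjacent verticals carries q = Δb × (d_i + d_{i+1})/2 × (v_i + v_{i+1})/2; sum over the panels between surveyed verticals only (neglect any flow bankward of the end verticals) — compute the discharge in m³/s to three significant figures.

0.993 m³/s

Panel 1-2: Δb = 0.2 m, d̄ = (0.00+0.84)/2 = 0.42, v̄ = (0.00+0.58)/2 = 0.29 → q = 0.2×0.42×0.29 = 0.02436 m³/s
Panel 2-3: Δb = 1.14 m, d̄ = (0.84+1.10)/2 = 0.97, v̄ = (0.58+0.75)/2 = 0.665 → q = 1.14×0.97×0.665 = 0.7354 m³/s
Panel 3-4: Δb = 1.13 m, d̄ = (1.10+0.00)/2 = 0.55, v̄ = (0.75+0.00)/2 = 0.375 → q = 1.13×0.55×0.375 = 0.2331 m³/s
Q = Σ q = 0.9928 m³/s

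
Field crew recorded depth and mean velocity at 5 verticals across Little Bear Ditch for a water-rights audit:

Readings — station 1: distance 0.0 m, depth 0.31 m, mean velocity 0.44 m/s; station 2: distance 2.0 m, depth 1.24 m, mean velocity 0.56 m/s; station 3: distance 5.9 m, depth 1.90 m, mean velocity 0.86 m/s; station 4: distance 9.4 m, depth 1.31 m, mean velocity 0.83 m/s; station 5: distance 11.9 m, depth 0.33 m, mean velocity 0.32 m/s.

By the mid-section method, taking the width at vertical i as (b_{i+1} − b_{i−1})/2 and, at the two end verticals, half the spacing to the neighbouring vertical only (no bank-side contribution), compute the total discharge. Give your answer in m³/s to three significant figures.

11.6 m³/s

w_1 = (2.0 − 0.0)/2 = 1 m; q_1 = 0.44 × 0.31 × 1 = 0.1364 m³/s
w_2 = (5.9 − 0.0)/2 = 2.95 m; q_2 = 0.56 × 1.24 × 2.95 = 2.048 m³/s
w_3 = (9.4 − 2.0)/2 = 3.7 m; q_3 = 0.86 × 1.90 × 3.7 = 6.046 m³/s
w_4 = (11.9 − 5.9)/2 = 3 m; q_4 = 0.83 × 1.31 × 3 = 3.262 m³/s
w_5 = (11.9 − 9.4)/2 = 1.25 m; q_5 = 0.32 × 0.33 × 1.25 = 0.1320 m³/s
Q = Σ qᵢ = 11.62 m³/s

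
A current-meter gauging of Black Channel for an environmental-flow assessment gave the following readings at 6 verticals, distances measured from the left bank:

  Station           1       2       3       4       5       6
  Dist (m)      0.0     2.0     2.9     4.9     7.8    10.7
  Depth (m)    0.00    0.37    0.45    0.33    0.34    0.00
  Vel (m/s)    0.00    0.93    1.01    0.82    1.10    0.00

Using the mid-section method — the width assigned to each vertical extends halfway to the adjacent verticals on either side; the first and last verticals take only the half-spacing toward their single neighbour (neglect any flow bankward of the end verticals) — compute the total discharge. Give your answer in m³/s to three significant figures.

2.91 m³/s

w_2 = (2.9 − 0.0)/2 = 1.45 m; q_2 = 0.93 × 0.37 × 1.45 = 0.4989 m³/s
w_3 = (4.9 − 2.0)/2 = 1.45 m; q_3 = 1.01 × 0.45 × 1.45 = 0.6590 m³/s
w_4 = (7.8 − 2.9)/2 = 2.45 m; q_4 = 0.82 × 0.33 × 2.45 = 0.6630 m³/s
w_5 = (10.7 − 4.9)/2 = 2.9 m; q_5 = 1.10 × 0.34 × 2.9 = 1.085 m³/s
Stations 1, 6 contribute zero (depth or velocity is 0).
Q = Σ qᵢ = 2.906 m³/s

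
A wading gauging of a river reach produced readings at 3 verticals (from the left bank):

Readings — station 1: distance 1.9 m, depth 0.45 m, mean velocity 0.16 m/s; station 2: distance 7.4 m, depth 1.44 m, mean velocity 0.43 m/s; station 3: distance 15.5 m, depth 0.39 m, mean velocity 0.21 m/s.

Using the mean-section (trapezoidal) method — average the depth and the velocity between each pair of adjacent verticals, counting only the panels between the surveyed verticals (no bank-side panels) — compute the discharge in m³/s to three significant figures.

3.90 m³/s

Panel 1-2: Δb = 5.5 m, d̄ = (0.45+1.44)/2 = 0.945, v̄ = (0.16+0.43)/2 = 0.295 → q = 5.5×0.945×0.295 = 1.533 m³/s
Panel 2-3: Δb = 8.1 m, d̄ = (1.44+0.39)/2 = 0.915, v̄ = (0.43+0.21)/2 = 0.32 → q = 8.1×0.915×0.32 = 2.372 m³/s
Q = Σ q = 3.905 m³/s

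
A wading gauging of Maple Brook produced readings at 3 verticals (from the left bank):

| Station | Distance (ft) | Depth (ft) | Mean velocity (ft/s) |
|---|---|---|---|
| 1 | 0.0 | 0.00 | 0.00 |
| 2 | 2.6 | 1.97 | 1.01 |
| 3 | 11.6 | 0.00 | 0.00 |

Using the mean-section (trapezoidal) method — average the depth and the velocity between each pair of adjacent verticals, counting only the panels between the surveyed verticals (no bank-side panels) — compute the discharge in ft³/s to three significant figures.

5.77 ft³/s

Panel 1-2: Δb = 2.6 ft, d̄ = (0.00+1.97)/2 = 0.985, v̄ = (0.00+1.01)/2 = 0.505 → q = 2.6×0.985×0.505 = 1.293 ft³/s
Panel 2-3: Δb = 9 ft, d̄ = (1.97+0.00)/2 = 0.985, v̄ = (1.01+0.00)/2 = 0.505 → q = 9×0.985×0.505 = 4.477 ft³/s
Q = Σ q = 5.770 ft³/s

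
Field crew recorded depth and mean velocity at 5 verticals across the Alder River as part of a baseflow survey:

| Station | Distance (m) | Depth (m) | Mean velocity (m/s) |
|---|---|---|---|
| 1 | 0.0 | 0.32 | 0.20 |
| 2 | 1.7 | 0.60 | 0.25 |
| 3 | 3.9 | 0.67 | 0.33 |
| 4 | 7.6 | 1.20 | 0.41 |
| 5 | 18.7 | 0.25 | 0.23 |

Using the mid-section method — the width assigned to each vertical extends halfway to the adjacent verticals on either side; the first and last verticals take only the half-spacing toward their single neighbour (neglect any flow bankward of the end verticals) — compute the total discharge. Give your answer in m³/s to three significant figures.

4.96 m³/s

w_1 = (1.7 − 0.0)/2 = 0.85 m; q_1 = 0.20 × 0.32 × 0.85 = 0.05440 m³/s
w_2 = (3.9 − 0.0)/2 = 1.95 m; q_2 = 0.25 × 0.60 × 1.95 = 0.2925 m³/s
w_3 = (7.6 − 1.7)/2 = 2.95 m; q_3 = 0.33 × 0.67 × 2.95 = 0.6522 m³/s
w_4 = (18.7 − 3.9)/2 = 7.4 m; q_4 = 0.41 × 1.20 × 7.4 = 3.641 m³/s
w_5 = (18.7 − 7.6)/2 = 5.55 m; q_5 = 0.23 × 0.25 × 5.55 = 0.3191 m³/s
Q = Σ qᵢ = 4.959 m³/s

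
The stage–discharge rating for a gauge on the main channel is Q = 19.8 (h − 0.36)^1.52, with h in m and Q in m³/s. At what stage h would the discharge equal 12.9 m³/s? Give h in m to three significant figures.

h − h₀ = (Q/C)^(1/b) = (12.9/19.8)^(1/1.52) = 0.7544 m
h = 0.36 + 0.7544 = 1.114 m

1.11 m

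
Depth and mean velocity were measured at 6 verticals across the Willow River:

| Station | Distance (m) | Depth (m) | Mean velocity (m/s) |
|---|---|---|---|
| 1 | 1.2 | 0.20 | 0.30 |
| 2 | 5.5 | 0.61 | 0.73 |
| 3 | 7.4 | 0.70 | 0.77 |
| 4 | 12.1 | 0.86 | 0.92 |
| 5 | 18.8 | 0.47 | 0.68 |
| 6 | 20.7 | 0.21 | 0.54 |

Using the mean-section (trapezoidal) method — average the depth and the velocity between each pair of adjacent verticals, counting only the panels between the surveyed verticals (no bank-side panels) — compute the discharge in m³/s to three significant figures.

8.89 m³/s

Panel 1-2: Δb = 4.3 m, d̄ = (0.20+0.61)/2 = 0.405, v̄ = (0.30+0.73)/2 = 0.515 → q = 4.3×0.405×0.515 = 0.8969 m³/s
Panel 2-3: Δb = 1.9 m, d̄ = (0.61+0.70)/2 = 0.655, v̄ = (0.73+0.77)/2 = 0.75 → q = 1.9×0.655×0.75 = 0.9334 m³/s
Panel 3-4: Δb = 4.7 m, d̄ = (0.70+0.86)/2 = 0.78, v̄ = (0.77+0.92)/2 = 0.845 → q = 4.7×0.78×0.845 = 3.098 m³/s
Panel 4-5: Δb = 6.7 m, d̄ = (0.86+0.47)/2 = 0.665, v̄ = (0.92+0.68)/2 = 0.8 → q = 6.7×0.665×0.8 = 3.564 m³/s
Panel 5-6: Δb = 1.9 m, d̄ = (0.47+0.21)/2 = 0.34, v̄ = (0.68+0.54)/2 = 0.61 → q = 1.9×0.34×0.61 = 0.3941 m³/s
Q = Σ q = 8.886 m³/s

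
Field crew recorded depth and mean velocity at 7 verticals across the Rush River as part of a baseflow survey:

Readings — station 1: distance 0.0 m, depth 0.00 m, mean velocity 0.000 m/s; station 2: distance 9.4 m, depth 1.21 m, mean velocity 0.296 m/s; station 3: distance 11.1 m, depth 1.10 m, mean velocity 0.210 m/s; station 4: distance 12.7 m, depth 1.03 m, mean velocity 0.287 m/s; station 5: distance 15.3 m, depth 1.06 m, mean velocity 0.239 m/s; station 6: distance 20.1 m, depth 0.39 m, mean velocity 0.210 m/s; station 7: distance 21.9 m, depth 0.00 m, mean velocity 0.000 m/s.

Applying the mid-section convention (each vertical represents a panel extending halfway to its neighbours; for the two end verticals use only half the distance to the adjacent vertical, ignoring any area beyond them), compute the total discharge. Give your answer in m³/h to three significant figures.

15100 m³/h

w_2 = (11.1 − 0.0)/2 = 5.55 m; q_2 = 0.296 × 1.21 × 5.55 = 1.988 m³/s
w_3 = (12.7 − 9.4)/2 = 1.65 m; q_3 = 0.210 × 1.10 × 1.65 = 0.3812 m³/s
w_4 = (15.3 − 11.1)/2 = 2.1 m; q_4 = 0.287 × 1.03 × 2.1 = 0.6208 m³/s
w_5 = (20.1 − 12.7)/2 = 3.7 m; q_5 = 0.239 × 1.06 × 3.7 = 0.9374 m³/s
w_6 = (21.9 − 15.3)/2 = 3.3 m; q_6 = 0.210 × 0.39 × 3.3 = 0.2703 m³/s
Stations 1, 7 contribute zero (depth or velocity is 0).
Q = Σ qᵢ = 4.197 m³/s
= 4.197 × 3600 = 15110 m³/h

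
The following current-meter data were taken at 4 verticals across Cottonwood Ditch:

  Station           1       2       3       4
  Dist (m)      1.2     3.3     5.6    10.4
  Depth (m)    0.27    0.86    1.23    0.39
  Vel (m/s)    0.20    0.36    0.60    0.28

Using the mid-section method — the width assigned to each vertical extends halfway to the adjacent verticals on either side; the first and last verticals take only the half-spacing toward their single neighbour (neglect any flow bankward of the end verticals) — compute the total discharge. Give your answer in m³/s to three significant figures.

3.62 m³/s

w_1 = (3.3 − 1.2)/2 = 1.05 m; q_1 = 0.20 × 0.27 × 1.05 = 0.05670 m³/s
w_2 = (5.6 − 1.2)/2 = 2.2 m; q_2 = 0.36 × 0.86 × 2.2 = 0.6811 m³/s
w_3 = (10.4 − 3.3)/2 = 3.55 m; q_3 = 0.60 × 1.23 × 3.55 = 2.620 m³/s
w_4 = (10.4 − 5.6)/2 = 2.4 m; q_4 = 0.28 × 0.39 × 2.4 = 0.2621 m³/s
Q = Σ qᵢ = 3.620 m³/s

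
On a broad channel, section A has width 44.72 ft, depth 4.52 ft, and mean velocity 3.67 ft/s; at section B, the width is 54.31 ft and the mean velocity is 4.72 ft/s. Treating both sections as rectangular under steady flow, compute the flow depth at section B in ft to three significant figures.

Q = A₁V₁ = (44.72×4.52) × 3.67 = 741.8 ft³/s
d₂ = Q/(b₂ V₂) = 741.8/(54.31×4.72) = 2.894 ft

2.89 ft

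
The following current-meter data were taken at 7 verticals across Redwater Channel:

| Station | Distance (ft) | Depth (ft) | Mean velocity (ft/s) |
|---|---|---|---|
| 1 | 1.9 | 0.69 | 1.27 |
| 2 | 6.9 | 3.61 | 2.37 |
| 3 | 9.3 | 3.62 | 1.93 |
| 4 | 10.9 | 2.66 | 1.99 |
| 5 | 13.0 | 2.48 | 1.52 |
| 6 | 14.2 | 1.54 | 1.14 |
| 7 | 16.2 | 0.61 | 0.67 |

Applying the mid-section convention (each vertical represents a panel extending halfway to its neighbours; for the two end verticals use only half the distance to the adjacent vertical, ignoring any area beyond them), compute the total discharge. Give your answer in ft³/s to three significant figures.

w_1 = (6.9 − 1.9)/2 = 2.5 ft; q_1 = 1.27 × 0.69 × 2.5 = 2.191 ft³/s
w_2 = (9.3 − 1.9)/2 = 3.7 ft; q_2 = 2.37 × 3.61 × 3.7 = 31.66 ft³/s
w_3 = (10.9 − 6.9)/2 = 2 ft; q_3 = 1.93 × 3.62 × 2 = 13.97 ft³/s
w_4 = (13.0 − 9.3)/2 = 1.85 ft; q_4 = 1.99 × 2.66 × 1.85 = 9.793 ft³/s
w_5 = (14.2 − 10.9)/2 = 1.65 ft; q_5 = 1.52 × 2.48 × 1.65 = 6.220 ft³/s
w_6 = (16.2 − 13.0)/2 = 1.6 ft; q_6 = 1.14 × 1.54 × 1.6 = 2.809 ft³/s
w_7 = (16.2 − 14.2)/2 = 1 ft; q_7 = 0.67 × 0.61 × 1 = 0.4087 ft³/s
Q = Σ qᵢ = 67.05 ft³/s

67.1 ft³/s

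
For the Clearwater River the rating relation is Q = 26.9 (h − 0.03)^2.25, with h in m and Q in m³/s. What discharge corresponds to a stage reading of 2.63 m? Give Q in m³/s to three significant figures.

231 m³/s

Q = 26.9 × (2.63 − 0.03)^2.25 = 26.9 × 2.6^2.25 = 230.9 m³/s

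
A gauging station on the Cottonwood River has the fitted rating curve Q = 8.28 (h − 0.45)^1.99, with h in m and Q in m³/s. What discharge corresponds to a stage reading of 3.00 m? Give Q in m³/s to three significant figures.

Q = 8.28 × (3.00 − 0.45)^1.99 = 8.28 × 2.55^1.99 = 53.34 m³/s

53.3 m³/s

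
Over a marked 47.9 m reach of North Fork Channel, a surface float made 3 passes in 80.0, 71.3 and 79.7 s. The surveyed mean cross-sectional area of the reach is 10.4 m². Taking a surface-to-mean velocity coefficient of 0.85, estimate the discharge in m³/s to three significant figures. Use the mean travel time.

5.50 m³/s

t̄ = (80.0 + 71.3 + 79.7) / 3 = 77 s
v_surface = L / t̄ = 47.9 / 77 = 0.6221 m/s
v_mean = 0.85 × 0.6221 = 0.5288 m/s
Q = A × v_mean = 10.4 × 0.5288 = 5.499 m³/s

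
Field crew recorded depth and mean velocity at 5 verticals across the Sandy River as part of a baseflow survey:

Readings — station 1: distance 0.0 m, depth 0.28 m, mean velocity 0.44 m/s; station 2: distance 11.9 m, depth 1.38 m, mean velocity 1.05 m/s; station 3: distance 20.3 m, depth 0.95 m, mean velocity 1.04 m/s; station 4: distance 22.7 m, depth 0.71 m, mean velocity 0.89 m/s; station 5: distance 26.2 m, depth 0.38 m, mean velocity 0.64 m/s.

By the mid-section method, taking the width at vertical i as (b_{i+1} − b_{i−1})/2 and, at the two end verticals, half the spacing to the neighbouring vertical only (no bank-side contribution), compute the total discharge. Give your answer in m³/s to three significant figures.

w_1 = (11.9 − 0.0)/2 = 5.95 m; q_1 = 0.44 × 0.28 × 5.95 = 0.7330 m³/s
w_2 = (20.3 − 0.0)/2 = 10.15 m; q_2 = 1.05 × 1.38 × 10.15 = 14.71 m³/s
w_3 = (22.7 − 11.9)/2 = 5.4 m; q_3 = 1.04 × 0.95 × 5.4 = 5.335 m³/s
w_4 = (26.2 − 20.3)/2 = 2.95 m; q_4 = 0.89 × 0.71 × 2.95 = 1.864 m³/s
w_5 = (26.2 − 22.7)/2 = 1.75 m; q_5 = 0.64 × 0.38 × 1.75 = 0.4256 m³/s
Q = Σ qᵢ = 23.07 m³/s

23.1 m³/s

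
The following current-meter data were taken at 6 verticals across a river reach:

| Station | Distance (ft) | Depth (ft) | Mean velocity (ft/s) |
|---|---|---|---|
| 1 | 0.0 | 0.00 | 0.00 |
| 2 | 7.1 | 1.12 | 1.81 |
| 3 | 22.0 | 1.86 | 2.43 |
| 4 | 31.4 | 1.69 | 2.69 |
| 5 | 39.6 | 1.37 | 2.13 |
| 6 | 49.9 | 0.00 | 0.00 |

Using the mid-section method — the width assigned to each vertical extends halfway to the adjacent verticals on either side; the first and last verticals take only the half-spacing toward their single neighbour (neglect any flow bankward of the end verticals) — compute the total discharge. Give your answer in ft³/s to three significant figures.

w_2 = (22.0 − 0.0)/2 = 11 ft; q_2 = 1.81 × 1.12 × 11 = 22.30 ft³/s
w_3 = (31.4 − 7.1)/2 = 12.15 ft; q_3 = 2.43 × 1.86 × 12.15 = 54.92 ft³/s
w_4 = (39.6 − 22.0)/2 = 8.8 ft; q_4 = 2.69 × 1.69 × 8.8 = 40.01 ft³/s
w_5 = (49.9 − 31.4)/2 = 9.25 ft; q_5 = 2.13 × 1.37 × 9.25 = 26.99 ft³/s
Stations 1, 6 contribute zero (depth or velocity is 0).
Q = Σ qᵢ = 144.2 ft³/s

144 ft³/s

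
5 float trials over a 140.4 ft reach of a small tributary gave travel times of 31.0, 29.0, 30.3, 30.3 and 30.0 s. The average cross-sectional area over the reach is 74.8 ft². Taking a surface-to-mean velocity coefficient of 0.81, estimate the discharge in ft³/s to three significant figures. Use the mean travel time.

282 ft³/s

t̄ = (31.0 + 29.0 + 30.3 + 30.3 + 30.0) / 5 = 30.12 s
v_surface = L / t̄ = 140.4 / 30.12 = 4.661 ft/s
v_mean = 0.81 × 4.661 = 3.776 ft/s
Q = A × v_mean = 74.8 × 3.776 = 282.4 ft³/s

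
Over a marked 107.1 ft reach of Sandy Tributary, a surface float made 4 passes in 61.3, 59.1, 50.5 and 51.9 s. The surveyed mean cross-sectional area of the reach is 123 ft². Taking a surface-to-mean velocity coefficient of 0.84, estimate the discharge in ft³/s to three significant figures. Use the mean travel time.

t̄ = (61.3 + 59.1 + 50.5 + 51.9) / 4 = 55.7 s
v_surface = L / t̄ = 107.1 / 55.7 = 1.923 ft/s
v_mean = 0.84 × 1.923 = 1.615 ft/s
Q = A × v_mean = 123 × 1.615 = 198.7 ft³/s

199 ft³/s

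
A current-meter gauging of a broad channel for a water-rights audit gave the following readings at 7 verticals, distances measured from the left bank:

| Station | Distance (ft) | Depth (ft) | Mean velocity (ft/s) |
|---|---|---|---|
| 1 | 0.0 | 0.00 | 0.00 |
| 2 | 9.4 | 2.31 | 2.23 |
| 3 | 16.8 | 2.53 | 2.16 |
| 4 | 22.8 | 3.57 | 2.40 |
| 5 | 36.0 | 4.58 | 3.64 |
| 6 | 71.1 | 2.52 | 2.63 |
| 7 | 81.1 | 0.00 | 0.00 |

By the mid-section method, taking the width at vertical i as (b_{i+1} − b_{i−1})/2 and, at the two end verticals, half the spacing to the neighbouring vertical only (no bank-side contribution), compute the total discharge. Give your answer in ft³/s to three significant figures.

714 ft³/s

w_2 = (16.8 − 0.0)/2 = 8.4 ft; q_2 = 2.23 × 2.31 × 8.4 = 43.27 ft³/s
w_3 = (22.8 − 9.4)/2 = 6.7 ft; q_3 = 2.16 × 2.53 × 6.7 = 36.61 ft³/s
w_4 = (36.0 − 16.8)/2 = 9.6 ft; q_4 = 2.40 × 3.57 × 9.6 = 82.25 ft³/s
w_5 = (71.1 − 22.8)/2 = 24.15 ft; q_5 = 3.64 × 4.58 × 24.15 = 402.6 ft³/s
w_6 = (81.1 − 36.0)/2 = 22.55 ft; q_6 = 2.63 × 2.52 × 22.55 = 149.5 ft³/s
Stations 1, 7 contribute zero (depth or velocity is 0).
Q = Σ qᵢ = 714.2 ft³/s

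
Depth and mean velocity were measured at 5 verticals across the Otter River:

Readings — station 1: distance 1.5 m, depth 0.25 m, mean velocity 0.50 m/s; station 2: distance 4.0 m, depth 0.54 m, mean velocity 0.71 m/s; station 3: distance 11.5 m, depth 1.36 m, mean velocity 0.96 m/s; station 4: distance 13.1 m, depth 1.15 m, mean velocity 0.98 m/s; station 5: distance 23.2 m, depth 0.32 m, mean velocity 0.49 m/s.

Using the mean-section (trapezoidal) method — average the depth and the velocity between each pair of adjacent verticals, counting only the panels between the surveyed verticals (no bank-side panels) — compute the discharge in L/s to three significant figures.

14000 L/s

Panel 1-2: Δb = 2.5 m, d̄ = (0.25+0.54)/2 = 0.395, v̄ = (0.50+0.71)/2 = 0.605 → q = 2.5×0.395×0.605 = 0.5974 m³/s
Panel 2-3: Δb = 7.5 m, d̄ = (0.54+1.36)/2 = 0.95, v̄ = (0.71+0.96)/2 = 0.835 → q = 7.5×0.95×0.835 = 5.949 m³/s
Panel 3-4: Δb = 1.6 m, d̄ = (1.36+1.15)/2 = 1.255, v̄ = (0.96+0.98)/2 = 0.97 → q = 1.6×1.255×0.97 = 1.948 m³/s
Panel 4-5: Δb = 10.1 m, d̄ = (1.15+0.32)/2 = 0.735, v̄ = (0.98+0.49)/2 = 0.735 → q = 10.1×0.735×0.735 = 5.456 m³/s
Q = Σ q = 13.95 m³/s
= 13.95 × 1000 = 13950 L/s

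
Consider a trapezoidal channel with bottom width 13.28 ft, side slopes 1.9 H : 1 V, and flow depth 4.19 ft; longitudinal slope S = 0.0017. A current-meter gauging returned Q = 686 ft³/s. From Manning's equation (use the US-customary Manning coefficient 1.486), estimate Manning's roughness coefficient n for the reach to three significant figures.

0.0160

A = (b + z·y)·y = (13.28 + 1.9×4.19)×4.19 = 89.00 ft²
P = b + 2y√(1+z²) = 13.28 + 2×4.19×√(1+1.9²) = 31.27 ft
R = A/P = 89.00/31.27 = 2.846 ft
n = (1.486/Q)·A·R^(2/3)·S^(1/2) = (1.486/686) × 89.00 × 2.008 × 0.04123 = 0.01596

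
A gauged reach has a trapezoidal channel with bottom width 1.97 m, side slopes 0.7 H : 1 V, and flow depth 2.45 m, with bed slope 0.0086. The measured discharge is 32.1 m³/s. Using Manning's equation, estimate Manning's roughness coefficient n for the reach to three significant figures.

0.0284

A = (b + z·y)·y = (1.97 + 0.7×2.45)×2.45 = 9.028 m²
P = b + 2y√(1+z²) = 1.97 + 2×2.45×√(1+0.7²) = 7.951 m
R = A/P = 9.028/7.951 = 1.135 m
n = (1/Q)·A·R^(2/3)·S^(1/2) = (1/32.1) × 9.028 × 1.088 × 0.09274 = 0.02839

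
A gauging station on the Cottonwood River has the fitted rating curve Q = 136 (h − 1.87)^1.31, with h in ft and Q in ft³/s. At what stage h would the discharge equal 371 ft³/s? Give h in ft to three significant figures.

4.02 ft

h − h₀ = (Q/C)^(1/b) = (371/136)^(1/1.31) = 2.151 ft
h = 1.87 + 2.151 = 4.021 ft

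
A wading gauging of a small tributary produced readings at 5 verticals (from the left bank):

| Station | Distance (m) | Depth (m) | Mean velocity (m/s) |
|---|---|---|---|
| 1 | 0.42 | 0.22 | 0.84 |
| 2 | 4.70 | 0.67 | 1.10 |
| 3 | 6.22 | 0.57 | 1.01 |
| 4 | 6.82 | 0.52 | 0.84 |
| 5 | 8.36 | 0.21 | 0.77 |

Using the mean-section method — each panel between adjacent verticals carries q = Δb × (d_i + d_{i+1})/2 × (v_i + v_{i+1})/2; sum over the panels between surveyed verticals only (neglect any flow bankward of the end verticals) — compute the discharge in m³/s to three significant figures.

Panel 1-2: Δb = 4.28 m, d̄ = (0.22+0.67)/2 = 0.445, v̄ = (0.84+1.10)/2 = 0.97 → q = 4.28×0.445×0.97 = 1.847 m³/s
Panel 2-3: Δb = 1.52 m, d̄ = (0.67+0.57)/2 = 0.62, v̄ = (1.10+1.01)/2 = 1.055 → q = 1.52×0.62×1.055 = 0.9942 m³/s
Panel 3-4: Δb = 0.6 m, d̄ = (0.57+0.52)/2 = 0.545, v̄ = (1.01+0.84)/2 = 0.925 → q = 0.6×0.545×0.925 = 0.3025 m³/s
Panel 4-5: Δb = 1.54 m, d̄ = (0.52+0.21)/2 = 0.365, v̄ = (0.84+0.77)/2 = 0.805 → q = 1.54×0.365×0.805 = 0.4525 m³/s
Q = Σ q = 3.597 m³/s

3.60 m³/s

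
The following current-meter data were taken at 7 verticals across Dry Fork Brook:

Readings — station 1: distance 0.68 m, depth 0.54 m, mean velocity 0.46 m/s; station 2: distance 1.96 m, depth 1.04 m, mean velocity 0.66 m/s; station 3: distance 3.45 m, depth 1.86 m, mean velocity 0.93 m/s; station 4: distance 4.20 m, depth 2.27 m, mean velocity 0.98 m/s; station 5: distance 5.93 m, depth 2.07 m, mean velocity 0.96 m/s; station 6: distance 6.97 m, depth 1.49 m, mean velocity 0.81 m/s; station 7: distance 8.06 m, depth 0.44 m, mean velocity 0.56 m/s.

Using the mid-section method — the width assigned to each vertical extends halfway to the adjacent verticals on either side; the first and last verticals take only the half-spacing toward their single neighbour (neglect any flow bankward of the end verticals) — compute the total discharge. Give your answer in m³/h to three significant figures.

35900 m³/h

w_1 = (1.96 − 0.68)/2 = 0.64 m; q_1 = 0.46 × 0.54 × 0.64 = 0.1590 m³/s
w_2 = (3.45 − 0.68)/2 = 1.385 m; q_2 = 0.66 × 1.04 × 1.385 = 0.9507 m³/s
w_3 = (4.20 − 1.96)/2 = 1.12 m; q_3 = 0.93 × 1.86 × 1.12 = 1.937 m³/s
w_4 = (5.93 − 3.45)/2 = 1.24 m; q_4 = 0.98 × 2.27 × 1.24 = 2.759 m³/s
w_5 = (6.97 − 4.20)/2 = 1.385 m; q_5 = 0.96 × 2.07 × 1.385 = 2.752 m³/s
w_6 = (8.06 − 5.93)/2 = 1.065 m; q_6 = 0.81 × 1.49 × 1.065 = 1.285 m³/s
w_7 = (8.06 − 6.97)/2 = 0.545 m; q_7 = 0.56 × 0.44 × 0.545 = 0.1343 m³/s
Q = Σ qᵢ = 9.977 m³/s
= 9.977 × 3600 = 35920 m³/h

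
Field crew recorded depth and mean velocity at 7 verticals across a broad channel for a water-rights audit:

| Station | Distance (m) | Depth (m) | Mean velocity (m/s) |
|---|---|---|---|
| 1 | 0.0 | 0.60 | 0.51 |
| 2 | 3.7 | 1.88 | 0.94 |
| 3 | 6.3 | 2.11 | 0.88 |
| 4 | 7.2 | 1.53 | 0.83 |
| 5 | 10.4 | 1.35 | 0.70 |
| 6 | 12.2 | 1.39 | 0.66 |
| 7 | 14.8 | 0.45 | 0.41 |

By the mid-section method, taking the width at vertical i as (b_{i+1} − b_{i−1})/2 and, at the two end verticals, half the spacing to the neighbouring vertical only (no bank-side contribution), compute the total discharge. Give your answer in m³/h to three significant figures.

59800 m³/h

w_1 = (3.7 − 0.0)/2 = 1.85 m; q_1 = 0.51 × 0.60 × 1.85 = 0.5661 m³/s
w_2 = (6.3 − 0.0)/2 = 3.15 m; q_2 = 0.94 × 1.88 × 3.15 = 5.567 m³/s
w_3 = (7.2 − 3.7)/2 = 1.75 m; q_3 = 0.88 × 2.11 × 1.75 = 3.249 m³/s
w_4 = (10.4 − 6.3)/2 = 2.05 m; q_4 = 0.83 × 1.53 × 2.05 = 2.603 m³/s
w_5 = (12.2 − 7.2)/2 = 2.5 m; q_5 = 0.70 × 1.35 × 2.5 = 2.363 m³/s
w_6 = (14.8 − 10.4)/2 = 2.2 m; q_6 = 0.66 × 1.39 × 2.2 = 2.018 m³/s
w_7 = (14.8 − 12.2)/2 = 1.3 m; q_7 = 0.41 × 0.45 × 1.3 = 0.2399 m³/s
Q = Σ qᵢ = 16.61 m³/s
= 16.61 × 3600 = 59780 m³/h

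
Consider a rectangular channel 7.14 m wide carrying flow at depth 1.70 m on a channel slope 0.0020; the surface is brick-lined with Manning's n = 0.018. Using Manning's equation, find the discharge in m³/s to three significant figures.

33.1 m³/s

A = b·y = 7.14 × 1.70 = 12.14 m²
P = b + 2y = 7.14 + 2×1.70 = 10.54 m
R = A/P = 12.14/10.54 = 1.152 m
Q = (1/n)·A·R^(2/3)·S^(1/2) = (1/0.018) × 12.14 × 1.152^(2/3) × 0.0020^(1/2) = 33.13 m³/s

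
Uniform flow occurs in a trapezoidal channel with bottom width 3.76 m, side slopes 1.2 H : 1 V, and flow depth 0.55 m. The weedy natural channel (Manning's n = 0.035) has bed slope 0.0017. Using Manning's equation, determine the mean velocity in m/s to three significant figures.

0.685 m/s

A = (b + z·y)·y = (3.76 + 1.2×0.55)×0.55 = 2.431 m²
P = b + 2y√(1+z²) = 3.76 + 2×0.55×√(1+1.2²) = 5.478 m
R = A/P = 2.431/5.478 = 0.4438 m
Q = (1/n)·A·R^(2/3)·S^(1/2) = (1/0.035) × 2.431 × 0.4438^(2/3) × 0.0017^(1/2) = 1.666 m³/s
V = Q/A = 1.666/2.431 = 0.6854 m/s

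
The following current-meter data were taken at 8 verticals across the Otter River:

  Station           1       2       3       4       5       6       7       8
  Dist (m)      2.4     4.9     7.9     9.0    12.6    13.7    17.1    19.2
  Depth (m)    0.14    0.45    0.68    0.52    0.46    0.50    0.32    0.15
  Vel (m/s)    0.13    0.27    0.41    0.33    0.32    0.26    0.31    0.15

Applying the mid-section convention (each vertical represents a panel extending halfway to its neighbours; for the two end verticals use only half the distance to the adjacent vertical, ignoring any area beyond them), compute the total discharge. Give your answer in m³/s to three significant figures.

w_1 = (4.9 − 2.4)/2 = 1.25 m; q_1 = 0.13 × 0.14 × 1.25 = 0.02275 m³/s
w_2 = (7.9 − 2.4)/2 = 2.75 m; q_2 = 0.27 × 0.45 × 2.75 = 0.3341 m³/s
w_3 = (9.0 − 4.9)/2 = 2.05 m; q_3 = 0.41 × 0.68 × 2.05 = 0.5715 m³/s
w_4 = (12.6 − 7.9)/2 = 2.35 m; q_4 = 0.33 × 0.52 × 2.35 = 0.4033 m³/s
w_5 = (13.7 − 9.0)/2 = 2.35 m; q_5 = 0.32 × 0.46 × 2.35 = 0.3459 m³/s
w_6 = (17.1 − 12.6)/2 = 2.25 m; q_6 = 0.26 × 0.50 × 2.25 = 0.2925 m³/s
w_7 = (19.2 − 13.7)/2 = 2.75 m; q_7 = 0.31 × 0.32 × 2.75 = 0.2728 m³/s
w_8 = (19.2 − 17.1)/2 = 1.05 m; q_8 = 0.15 × 0.15 × 1.05 = 0.02363 m³/s
Q = Σ qᵢ = 2.267 m³/s

2.27 m³/s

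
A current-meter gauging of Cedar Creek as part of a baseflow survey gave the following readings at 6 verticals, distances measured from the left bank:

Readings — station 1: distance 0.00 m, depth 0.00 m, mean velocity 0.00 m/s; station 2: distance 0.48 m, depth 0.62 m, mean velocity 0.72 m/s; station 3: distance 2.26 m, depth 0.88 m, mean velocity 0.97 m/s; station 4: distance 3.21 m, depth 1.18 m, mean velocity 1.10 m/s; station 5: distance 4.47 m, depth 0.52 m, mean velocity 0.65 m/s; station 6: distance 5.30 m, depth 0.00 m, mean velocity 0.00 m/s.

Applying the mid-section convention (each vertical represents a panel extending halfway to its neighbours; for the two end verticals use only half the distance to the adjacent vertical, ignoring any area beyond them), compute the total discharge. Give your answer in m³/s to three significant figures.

w_2 = (2.26 − 0.00)/2 = 1.13 m; q_2 = 0.72 × 0.62 × 1.13 = 0.5044 m³/s
w_3 = (3.21 − 0.48)/2 = 1.365 m; q_3 = 0.97 × 0.88 × 1.365 = 1.165 m³/s
w_4 = (4.47 − 2.26)/2 = 1.105 m; q_4 = 1.10 × 1.18 × 1.105 = 1.434 m³/s
w_5 = (5.30 − 3.21)/2 = 1.045 m; q_5 = 0.65 × 0.52 × 1.045 = 0.3532 m³/s
Stations 1, 6 contribute zero (depth or velocity is 0).
Q = Σ qᵢ = 3.457 m³/s

3.46 m³/s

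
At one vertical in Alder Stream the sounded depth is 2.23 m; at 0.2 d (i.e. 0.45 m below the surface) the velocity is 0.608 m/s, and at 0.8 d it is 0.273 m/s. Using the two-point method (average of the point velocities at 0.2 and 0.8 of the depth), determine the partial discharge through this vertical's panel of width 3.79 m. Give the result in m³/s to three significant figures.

3.72 m³/s

v̄ = (0.608 + 0.273) / 2 = 0.4405 m/s
q = v̄ × d × w = 0.4405 × 2.23 × 3.79 = 3.723 m³/s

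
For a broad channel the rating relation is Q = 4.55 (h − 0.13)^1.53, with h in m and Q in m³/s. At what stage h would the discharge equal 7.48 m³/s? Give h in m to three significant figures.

h − h₀ = (Q/C)^(1/b) = (7.48/4.55)^(1/1.53) = 1.384 m
h = 0.13 + 1.384 = 1.514 m

1.51 m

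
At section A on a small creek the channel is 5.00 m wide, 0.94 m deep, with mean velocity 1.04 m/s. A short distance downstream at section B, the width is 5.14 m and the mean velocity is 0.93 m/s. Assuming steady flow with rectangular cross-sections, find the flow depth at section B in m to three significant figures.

Q = A₁V₁ = (5.00×0.94) × 1.04 = 4.888 m³/s
d₂ = Q/(b₂ V₂) = 4.888/(5.14×0.93) = 1.023 m

1.02 m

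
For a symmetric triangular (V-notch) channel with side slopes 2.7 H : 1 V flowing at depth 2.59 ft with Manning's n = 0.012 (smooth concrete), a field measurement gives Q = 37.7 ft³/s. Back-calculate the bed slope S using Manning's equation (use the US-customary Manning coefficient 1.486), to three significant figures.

0.000218

A = z·y² = 2.7×2.59² = 18.11 ft²
P = 2y√(1+z²) = 2×2.59×√(1+2.7²) = 14.91 ft
R = A/P = 18.11/14.91 = 1.214 ft
S = (Q·n / (1.486·A·R^(2/3)))² = (37.7×0.012 / (1.486×18.11×1.138))² = 0.0002181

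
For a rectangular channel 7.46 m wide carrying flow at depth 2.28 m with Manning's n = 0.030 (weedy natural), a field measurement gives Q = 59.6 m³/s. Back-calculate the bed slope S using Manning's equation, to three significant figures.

0.00696

A = b·y = 7.46 × 2.28 = 17.01 m²
P = b + 2y = 7.46 + 2×2.28 = 12.02 m
R = A/P = 17.01/12.02 = 1.415 m
S = (Q·n / (1·A·R^(2/3)))² = (59.6×0.030 / (1×17.01×1.260))² = 0.006956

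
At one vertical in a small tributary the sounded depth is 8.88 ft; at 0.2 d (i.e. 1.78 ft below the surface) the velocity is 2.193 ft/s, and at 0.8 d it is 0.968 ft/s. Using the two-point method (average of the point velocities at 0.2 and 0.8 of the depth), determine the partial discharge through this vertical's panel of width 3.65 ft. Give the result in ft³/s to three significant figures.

51.2 ft³/s

v̄ = (2.193 + 0.968) / 2 = 1.581 ft/s
q = v̄ × d × w = 1.581 × 8.88 × 3.65 = 51.23 ft³/s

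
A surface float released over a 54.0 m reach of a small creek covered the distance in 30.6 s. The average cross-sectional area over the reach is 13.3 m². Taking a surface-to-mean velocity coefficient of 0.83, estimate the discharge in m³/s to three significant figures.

v_surface = L / t̄ = 54.0 / 30.6 = 1.765 m/s
v_mean = 0.83 × 1.765 = 1.465 m/s
Q = A × v_mean = 13.3 × 1.465 = 19.48 m³/s

19.5 m³/s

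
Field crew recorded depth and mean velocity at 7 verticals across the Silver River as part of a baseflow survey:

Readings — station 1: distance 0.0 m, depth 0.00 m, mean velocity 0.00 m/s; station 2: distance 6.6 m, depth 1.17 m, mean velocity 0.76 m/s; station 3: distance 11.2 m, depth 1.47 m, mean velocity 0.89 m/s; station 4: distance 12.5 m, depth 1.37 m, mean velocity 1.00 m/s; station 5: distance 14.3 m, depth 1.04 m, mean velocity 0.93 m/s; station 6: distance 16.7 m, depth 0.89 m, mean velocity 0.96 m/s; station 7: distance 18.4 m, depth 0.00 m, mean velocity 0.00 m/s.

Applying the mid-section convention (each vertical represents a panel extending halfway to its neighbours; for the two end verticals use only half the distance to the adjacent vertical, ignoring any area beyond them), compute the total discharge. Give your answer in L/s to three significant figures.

w_2 = (11.2 − 0.0)/2 = 5.6 m; q_2 = 0.76 × 1.17 × 5.6 = 4.980 m³/s
w_3 = (12.5 − 6.6)/2 = 2.95 m; q_3 = 0.89 × 1.47 × 2.95 = 3.859 m³/s
w_4 = (14.3 − 11.2)/2 = 1.55 m; q_4 = 1.00 × 1.37 × 1.55 = 2.124 m³/s
w_5 = (16.7 − 12.5)/2 = 2.1 m; q_5 = 0.93 × 1.04 × 2.1 = 2.031 m³/s
w_6 = (18.4 − 14.3)/2 = 2.05 m; q_6 = 0.96 × 0.89 × 2.05 = 1.752 m³/s
Stations 1, 7 contribute zero (depth or velocity is 0).
Q = Σ qᵢ = 14.75 m³/s
= 14.75 × 1000 = 14750 L/s

14700 L/s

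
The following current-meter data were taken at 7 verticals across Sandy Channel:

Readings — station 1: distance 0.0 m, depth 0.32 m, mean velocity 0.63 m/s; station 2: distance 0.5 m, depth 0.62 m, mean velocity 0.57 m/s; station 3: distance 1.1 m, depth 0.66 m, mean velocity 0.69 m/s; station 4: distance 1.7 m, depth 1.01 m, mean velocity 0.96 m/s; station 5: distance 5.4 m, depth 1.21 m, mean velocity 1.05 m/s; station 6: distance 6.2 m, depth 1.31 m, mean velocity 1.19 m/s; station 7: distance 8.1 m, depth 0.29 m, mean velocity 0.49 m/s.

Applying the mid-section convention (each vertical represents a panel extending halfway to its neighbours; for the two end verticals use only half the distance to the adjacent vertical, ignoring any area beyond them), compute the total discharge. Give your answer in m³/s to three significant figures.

w_1 = (0.5 − 0.0)/2 = 0.25 m; q_1 = 0.63 × 0.32 × 0.25 = 0.05040 m³/s
w_2 = (1.1 − 0.0)/2 = 0.55 m; q_2 = 0.57 × 0.62 × 0.55 = 0.1944 m³/s
w_3 = (1.7 − 0.5)/2 = 0.6 m; q_3 = 0.69 × 0.66 × 0.6 = 0.2732 m³/s
w_4 = (5.4 − 1.1)/2 = 2.15 m; q_4 = 0.96 × 1.01 × 2.15 = 2.085 m³/s
w_5 = (6.2 − 1.7)/2 = 2.25 m; q_5 = 1.05 × 1.21 × 2.25 = 2.859 m³/s
w_6 = (8.1 − 5.4)/2 = 1.35 m; q_6 = 1.19 × 1.31 × 1.35 = 2.105 m³/s
w_7 = (8.1 − 6.2)/2 = 0.95 m; q_7 = 0.49 × 0.29 × 0.95 = 0.1350 m³/s
Q = Σ qᵢ = 7.701 m³/s

7.70 m³/s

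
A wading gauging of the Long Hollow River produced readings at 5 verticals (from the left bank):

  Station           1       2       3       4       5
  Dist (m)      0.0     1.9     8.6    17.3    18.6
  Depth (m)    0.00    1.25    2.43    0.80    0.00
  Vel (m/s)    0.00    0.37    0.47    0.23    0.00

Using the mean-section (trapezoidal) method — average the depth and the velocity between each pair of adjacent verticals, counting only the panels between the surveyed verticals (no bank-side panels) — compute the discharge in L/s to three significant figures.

10400 L/s

Panel 1-2: Δb = 1.9 m, d̄ = (0.00+1.25)/2 = 0.625, v̄ = (0.00+0.37)/2 = 0.185 → q = 1.9×0.625×0.185 = 0.2197 m³/s
Panel 2-3: Δb = 6.7 m, d̄ = (1.25+2.43)/2 = 1.84, v̄ = (0.37+0.47)/2 = 0.42 → q = 6.7×1.84×0.42 = 5.178 m³/s
Panel 3-4: Δb = 8.7 m, d̄ = (2.43+0.80)/2 = 1.615, v̄ = (0.47+0.23)/2 = 0.35 → q = 8.7×1.615×0.35 = 4.918 m³/s
Panel 4-5: Δb = 1.3 m, d̄ = (0.80+0.00)/2 = 0.4, v̄ = (0.23+0.00)/2 = 0.115 → q = 1.3×0.4×0.115 = 0.05980 m³/s
Q = Σ q = 10.37 m³/s
= 10.37 × 1000 = 10370 L/s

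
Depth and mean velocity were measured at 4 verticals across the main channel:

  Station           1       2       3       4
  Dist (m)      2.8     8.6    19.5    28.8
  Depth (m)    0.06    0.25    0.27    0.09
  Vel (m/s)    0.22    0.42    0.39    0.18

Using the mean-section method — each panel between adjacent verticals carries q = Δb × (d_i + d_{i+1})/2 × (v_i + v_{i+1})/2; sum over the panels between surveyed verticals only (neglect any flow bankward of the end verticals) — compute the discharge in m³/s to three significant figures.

1.91 m³/s

Panel 1-2: Δb = 5.8 m, d̄ = (0.06+0.25)/2 = 0.155, v̄ = (0.22+0.42)/2 = 0.32 → q = 5.8×0.155×0.32 = 0.2877 m³/s
Panel 2-3: Δb = 10.9 m, d̄ = (0.25+0.27)/2 = 0.26, v̄ = (0.42+0.39)/2 = 0.405 → q = 10.9×0.26×0.405 = 1.148 m³/s
Panel 3-4: Δb = 9.3 m, d̄ = (0.27+0.09)/2 = 0.18, v̄ = (0.39+0.18)/2 = 0.285 → q = 9.3×0.18×0.285 = 0.4771 m³/s
Q = Σ q = 1.913 m³/s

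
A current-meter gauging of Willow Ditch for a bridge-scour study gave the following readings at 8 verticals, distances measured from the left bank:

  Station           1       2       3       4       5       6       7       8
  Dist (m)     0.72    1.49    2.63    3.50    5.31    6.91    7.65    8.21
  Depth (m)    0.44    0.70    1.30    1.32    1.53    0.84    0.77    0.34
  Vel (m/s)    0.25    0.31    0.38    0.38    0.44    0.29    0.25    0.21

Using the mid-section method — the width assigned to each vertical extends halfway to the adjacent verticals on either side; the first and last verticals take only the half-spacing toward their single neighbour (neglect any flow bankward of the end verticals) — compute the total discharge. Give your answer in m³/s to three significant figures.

3.00 m³/s

w_1 = (1.49 − 0.72)/2 = 0.385 m; q_1 = 0.25 × 0.44 × 0.385 = 0.04235 m³/s
w_2 = (2.63 − 0.72)/2 = 0.955 m; q_2 = 0.31 × 0.70 × 0.955 = 0.2072 m³/s
w_3 = (3.50 − 1.49)/2 = 1.005 m; q_3 = 0.38 × 1.30 × 1.005 = 0.4965 m³/s
w_4 = (5.31 − 2.63)/2 = 1.34 m; q_4 = 0.38 × 1.32 × 1.34 = 0.6721 m³/s
w_5 = (6.91 − 3.50)/2 = 1.705 m; q_5 = 0.44 × 1.53 × 1.705 = 1.148 m³/s
w_6 = (7.65 − 5.31)/2 = 1.17 m; q_6 = 0.29 × 0.84 × 1.17 = 0.2850 m³/s
w_7 = (8.21 − 6.91)/2 = 0.65 m; q_7 = 0.25 × 0.77 × 0.65 = 0.1251 m³/s
w_8 = (8.21 − 7.65)/2 = 0.28 m; q_8 = 0.21 × 0.34 × 0.28 = 0.01999 m³/s
Q = Σ qᵢ = 2.996 m³/s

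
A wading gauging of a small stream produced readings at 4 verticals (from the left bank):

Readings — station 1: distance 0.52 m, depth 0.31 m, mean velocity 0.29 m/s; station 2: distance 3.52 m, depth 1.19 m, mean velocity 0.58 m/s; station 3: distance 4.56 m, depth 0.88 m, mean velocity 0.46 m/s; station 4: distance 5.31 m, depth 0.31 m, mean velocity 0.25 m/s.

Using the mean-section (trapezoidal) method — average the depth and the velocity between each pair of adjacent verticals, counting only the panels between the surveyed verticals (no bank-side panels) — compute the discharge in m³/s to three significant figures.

1.70 m³/s

Panel 1-2: Δb = 3 m, d̄ = (0.31+1.19)/2 = 0.75, v̄ = (0.29+0.58)/2 = 0.435 → q = 3×0.75×0.435 = 0.9788 m³/s
Panel 2-3: Δb = 1.04 m, d̄ = (1.19+0.88)/2 = 1.035, v̄ = (0.58+0.46)/2 = 0.52 → q = 1.04×1.035×0.52 = 0.5597 m³/s
Panel 3-4: Δb = 0.75 m, d̄ = (0.88+0.31)/2 = 0.595, v̄ = (0.46+0.25)/2 = 0.355 → q = 0.75×0.595×0.355 = 0.1584 m³/s
Q = Σ q = 1.697 m³/s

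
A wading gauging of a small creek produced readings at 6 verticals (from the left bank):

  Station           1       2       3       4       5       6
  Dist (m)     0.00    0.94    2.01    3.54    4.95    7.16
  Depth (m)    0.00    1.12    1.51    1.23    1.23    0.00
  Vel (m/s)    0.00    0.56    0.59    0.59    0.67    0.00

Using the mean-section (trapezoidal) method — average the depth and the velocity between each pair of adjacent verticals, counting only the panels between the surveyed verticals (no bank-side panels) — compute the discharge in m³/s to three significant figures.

Panel 1-2: Δb = 0.94 m, d̄ = (0.00+1.12)/2 = 0.56, v̄ = (0.00+0.56)/2 = 0.28 → q = 0.94×0.56×0.28 = 0.1474 m³/s
Panel 2-3: Δb = 1.07 m, d̄ = (1.12+1.51)/2 = 1.315, v̄ = (0.56+0.59)/2 = 0.575 → q = 1.07×1.315×0.575 = 0.8091 m³/s
Panel 3-4: Δb = 1.53 m, d̄ = (1.51+1.23)/2 = 1.37, v̄ = (0.59+0.59)/2 = 0.59 → q = 1.53×1.37×0.59 = 1.237 m³/s
Panel 4-5: Δb = 1.41 m, d̄ = (1.23+1.23)/2 = 1.23, v̄ = (0.59+0.67)/2 = 0.63 → q = 1.41×1.23×0.63 = 1.093 m³/s
Panel 5-6: Δb = 2.21 m, d̄ = (1.23+0.00)/2 = 0.615, v̄ = (0.67+0.00)/2 = 0.335 → q = 2.21×0.615×0.335 = 0.4553 m³/s
Q = Σ q = 3.741 m³/s

3.74 m³/s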